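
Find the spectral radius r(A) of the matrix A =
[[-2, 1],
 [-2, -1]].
r(A) = 2

The eigenvalues of A are the roots of its characteristic polynomial. With M = A (coefficients from the trace and determinant):
  p(λ) = det(λ I - M) = λ^2 + 3λ + 4.
For λ^2 + 3λ + 4 the discriminant is -7. It is negative, so the roots are the complex-conjugate pair λ = -3/2 ± (sqrt(7)/2) i ≈ -1.5 ± 1.3229i. For a conjugate pair the product of the roots equals the constant term, so |λ|^2 = 4 and |λ| = sqrt(4) = 2.
Thus the eigenvalues (to 4 decimals) are -1.5 ± 1.3229i (modulus 2). The spectral radius is the largest modulus: r(A) = 2. (Cross-check: r(A) ≤ ||A||_2 ≈ 2.8284; equality holds whenever A is normal, though it can also hold for some non-normal A.)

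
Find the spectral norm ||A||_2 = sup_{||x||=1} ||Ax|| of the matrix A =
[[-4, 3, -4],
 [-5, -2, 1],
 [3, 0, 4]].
||A||_2 ≈ 8.2332 (= sqrt(largest eigenvalue of A^T A))

||A||_2 = sigma_max(A) = sqrt(lambda_max(A^T A)). Form the symmetric matrix M = A^T A =
[[50, -2, 23],
 [-2, 13, -14],
 [23, -14, 33]].
Its characteristic polynomial (trace, sum of principal 2x2 minors, determinant of M give the coefficients) is
  p(λ) = det(λ I - M) = λ^3 - 96λ^2 + 2000λ - 5929.
No integer candidate from the rational root theorem (±divisors of 5929) is a root, so the roots are irrational. The cubic discriminant is Δ = 3423092917 > 0, so there are three distinct real roots. p(3) = -766 and p(4) = 599 have opposite signs, so a root lies in (3, 4); Newton's method refines it to λ ≈ 3.5457. p(24) = 599 and p(25) = -304 have opposite signs, so a root lies in (24, 25); Newton's method refines it to λ ≈ 24.6688. p(67) = -2110 and p(68) = 599 have opposite signs, so a root lies in (67, 68); Newton's method refines it to λ ≈ 67.7855. Check (Vieta): the three roots sum to 96, matching tr M = 96.
So the eigenvalues of A^T A are ≈ 3.5457, 24.6688, 67.7855 (all ≥ 0, as they must be for A^T A). The largest is λ_max ≈ 67.7855, hence ||A||_2 = sqrt(λ_max) ≈ 8.2332.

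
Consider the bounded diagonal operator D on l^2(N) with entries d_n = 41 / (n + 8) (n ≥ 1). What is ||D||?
||D|| = 41/9 (attained at n = 1)

For D diagonal, ||D|| = sup_n |d_n| = sup_n 41/(n + 8). This is positive and strictly decreasing in n, so the supremum is attained at n = 1: d_1 = 41/(1 + 8) = 41/9. Hence ||D|| = 41/9.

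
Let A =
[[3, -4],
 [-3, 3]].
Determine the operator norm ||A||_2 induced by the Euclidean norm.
||A||_2 = sqrt((43 + sqrt(1813))/2) ≈ 6.5414 (= sqrt(largest eigenvalue of A^T A))

||A||_2 = sigma_max(A) = sqrt(lambda_max(A^T A)). Form the symmetric matrix M = A^T A =
[[18, -21],
 [-21, 25]].
Its characteristic polynomial (trace, determinant of M give the coefficients) is
  p(λ) = det(λ I - M) = λ^2 - 43λ + 9.
For λ^2 - 43λ + 9 the discriminant is 1813. It is nonnegative but not a perfect square, so the roots are real and irrational: λ = (43 ± sqrt(1813))/2 ≈ 42.7897, 0.2103.
So the eigenvalues of A^T A are ≈ 0.2103, 42.7897 (all ≥ 0, as they must be for A^T A). The largest is λ_max = (43 + sqrt(1813))/2 ≈ 42.7897, hence ||A||_2 = sqrt(λ_max) = sqrt((43 + sqrt(1813))/2) ≈ 6.5414.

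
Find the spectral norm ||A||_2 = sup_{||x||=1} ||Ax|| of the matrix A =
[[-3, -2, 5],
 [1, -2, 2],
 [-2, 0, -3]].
||A||_2 ≈ 6.7483 (= sqrt(largest eigenvalue of A^T A))

||A||_2 = sigma_max(A) = sqrt(lambda_max(A^T A)). Form the symmetric matrix M = A^T A =
[[14, 4, -7],
 [4, 8, -14],
 [-7, -14, 38]].
Its characteristic polynomial (trace, sum of principal 2x2 minors, determinant of M give the coefficients) is
  p(λ) = det(λ I - M) = λ^3 - 60λ^2 + 687λ - 1296.
No integer candidate from the rational root theorem (±divisors of 1296) is a root, so the roots are irrational. The cubic discriminant is Δ = 198604116 > 0, so there are three distinct real roots. p(2) = -154 and p(3) = 252 have opposite signs, so a root lies in (2, 3); Newton's method refines it to λ ≈ 2.3498. p(12) = 36 and p(13) = -308 have opposite signs, so a root lies in (12, 13); Newton's method refines it to λ ≈ 12.1112. p(45) = -756 and p(46) = 682 have opposite signs, so a root lies in (45, 46); Newton's method refines it to λ ≈ 45.539. Check (Vieta): the three roots sum to 60, matching tr M = 60.
So the eigenvalues of A^T A are ≈ 2.3498, 12.1112, 45.539 (all ≥ 0, as they must be for A^T A). The largest is λ_max ≈ 45.539, hence ||A||_2 = sqrt(λ_max) ≈ 6.7483.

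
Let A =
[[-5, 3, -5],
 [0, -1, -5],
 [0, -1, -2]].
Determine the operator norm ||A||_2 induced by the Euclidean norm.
||A||_2 ≈ 8.4789 (= sqrt(largest eigenvalue of A^T A))

||A||_2 = sigma_max(A) = sqrt(lambda_max(A^T A)). Form the symmetric matrix M = A^T A =
[[25, -15, 25],
 [-15, 11, -8],
 [25, -8, 54]].
Its characteristic polynomial (trace, sum of principal 2x2 minors, determinant of M give the coefficients) is
  p(λ) = det(λ I - M) = λ^3 - 90λ^2 + 1305λ - 225.
No integer candidate from the rational root theorem (±divisors of 225) is a root, so the roots are irrational. The cubic discriminant is Δ = 4722917625 > 0, so there are three distinct real roots. p(0) = -225 and p(1) = 991 have opposite signs, so a root lies in (0, 1); Newton's method refines it to λ ≈ 0.1745. p(17) = 863 and p(18) = -63 have opposite signs, so a root lies in (17, 18); Newton's method refines it to λ ≈ 17.9344. p(71) = -3349 and p(72) = 423 have opposite signs, so a root lies in (71, 72); Newton's method refines it to λ ≈ 71.8911. Check (Vieta): the three roots sum to 90, matching tr M = 90.
So the eigenvalues of A^T A are ≈ 0.1745, 17.9344, 71.8911 (all ≥ 0, as they must be for A^T A). The largest is λ_max ≈ 71.8911, hence ||A||_2 = sqrt(λ_max) ≈ 8.4789.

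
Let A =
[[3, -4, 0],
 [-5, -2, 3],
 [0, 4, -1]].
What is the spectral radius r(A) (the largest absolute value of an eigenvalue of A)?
r(A) ≈ 6.3695

The eigenvalues of A are the roots of its characteristic polynomial. With M = A (coefficients from the trace, the sum of principal 2x2 minors, and det A):
  p(λ) = det(λ I - M) = λ^3 - 39λ + 10.
No integer candidate from the rational root theorem (±divisors of 10) is a root, so the roots are irrational. The cubic discriminant is Δ = 234576 > 0, so there are three distinct real roots. p(-7) = -60 and p(-6) = 28 have opposite signs, so a root lies in (-7, -6); Newton's method refines it to λ ≈ -6.3695. p(0) = 10 and p(1) = -28 have opposite signs, so a root lies in (0, 1); Newton's method refines it to λ ≈ 0.2568. p(6) = -8 and p(7) = 80 have opposite signs, so a root lies in (6, 7); Newton's method refines it to λ ≈ 6.1126. Check (Vieta): the three roots sum to 0, matching tr M = 0.
Thus the eigenvalues (to 4 decimals) are -6.3695 (modulus 6.3695); 0.2568 (modulus 0.2568); 6.1126 (modulus 6.1126). The spectral radius is the largest modulus: r(A) ≈ 6.3695. (Cross-check: r(A) ≤ ||A||_2 ≈ 6.5353; equality holds whenever A is normal, though it can also hold for some non-normal A.)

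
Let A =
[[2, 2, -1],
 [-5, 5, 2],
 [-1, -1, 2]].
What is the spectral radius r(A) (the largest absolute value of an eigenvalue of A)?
r(A) ≈ 5.0916

The eigenvalues of A are the roots of its characteristic polynomial. With M = A (coefficients from the trace, the sum of principal 2x2 minors, and det A):
  p(λ) = det(λ I - M) = λ^3 - 9λ^2 + 35λ - 30.
No integer candidate from the rational root theorem (±divisors of 30) is a root, so the roots are irrational. The cubic discriminant is Δ = -13955 < 0, so there is one real root and a complex-conjugate pair. p(1) = -3 and p(2) = 12 have opposite signs, so a root lies in (1, 2); Newton's method refines it to λ ≈ 1.1572. Dividing out (λ - (1.1572)) leaves approximately λ^2 - 7.8428λ + 25.9242. For λ^2 - 7.8428λ + 25.9242 the discriminant is -42.1875. It is negative, so the remaining roots are the complex-conjugate pair λ ≈ 3.9214 ± 3.2476i. Their product equals the constant term, so |λ|^2 ≈ 25.9242 and |λ| ≈ 5.0916.
Thus the eigenvalues (to 4 decimals) are 1.1572 (modulus 1.1572); 3.9214 ± 3.2476i (modulus 5.0916). The spectral radius is the largest modulus: r(A) ≈ 5.0916. (Cross-check: r(A) ≤ ||A||_2 ≈ 7.3803; equality holds whenever A is normal, though it can also hold for some non-normal A.)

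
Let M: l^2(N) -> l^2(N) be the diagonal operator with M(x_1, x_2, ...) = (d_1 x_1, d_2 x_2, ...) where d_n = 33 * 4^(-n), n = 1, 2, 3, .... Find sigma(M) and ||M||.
sigma(M) = {33 * 4^(-n) : n ≥ 1} ∪ {0}; ||M|| = 33/4

A bounded diagonal operator on l^2 with diagonal entries d_n has spectrum equal to the closure of {d_n : n ≥ 1}: every d_n is an eigenvalue (with eigenvector e_n), so {d_n} ⊂ sigma(M); the spectrum is closed, so its closure is too; and for lambda not in the closure, (M - lambda I) has bounded inverse (the diagonal entries 1/(d_n - lambda) are bounded). For our sequence d_n = 33 * 4^(-n), n = 1, 2, 3, ...:
  - {d_n} = {33 * 4^(-n) : n ≥ 1}; the only limit point is 0
  - closure = {33 * 4^(-n) : n ≥ 1} ∪ {0}
For the norm: a diagonal operator has ||M|| = sup_n |d_n|. Here d_n = 33 * 4^(-n) is positive and decreasing, so sup_n |d_n| = d_1 = 33/4. So ||M|| = 33/4.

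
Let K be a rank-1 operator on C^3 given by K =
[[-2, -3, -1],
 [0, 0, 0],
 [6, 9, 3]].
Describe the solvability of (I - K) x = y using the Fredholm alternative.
(I - K) is singular (det(I - K) = 0, i.e. 1 ∈ sigma(K)). (I - K) x = y is solvable iff y ⊥ ker((I - K)^*) = span{(-2, -3, -1)}, i.e. iff -2y_1 - 3y_2 - y_3 = 0. When solvable, the solutions are x = y + c·(1, 0, -3), c arbitrary (ker(I - K) = span{(1, 0, -3)}, dimension 1).

K has rank 1, so it is an outer product K = u v^T: every row of K is a multiple of one row vector. Reading off the entries, u = (1, 0, -3) and v = (-2, -3, -1) (row i of K equals u_i·v^T). A rank-one matrix u v^T satisfies K u = u (v·u) and kills the (2)-dimensional subspace v^⊥, so its characteristic polynomial is lambda^2 (lambda - v·u) with v·u = tr K = 1. Hence the eigenvalues of I - K are 1 (multiplicity 2) and 1 - (1) = 0, so det(I - K) = 0. (Direct check: I - K =
[[3, 3, 1],
 [0, 1, 0],
 [-6, -9, -2]]
has determinant 0.) So 1 is an eigenvalue of K and (I - K) is not invertible. The finite-dimensional Fredholm alternative says: either (I - K) is invertible, or ker(I - K) ≠ {0} and then range(I - K) = ker((I - K)^*)^⊥, with dim ker(I - K) = dim ker((I - K)^*). We are in the second case, so we need both kernels. Kernel of I - K: (I - K) u = u - u (v·u) = u - u = 0, so ker(I - K) = span{u} = span{(1, 0, -3)} (it is exactly 1-dimensional because rank(I - K) = 2). Kernel of the adjoint: K is real, so (I - K)^* = I - K^T = I - v u^T, and (I - v u^T) v = v - v (u·v) = 0; hence ker((I - K)^*) = span{v} = span{(-2, -3, -1)}. Therefore (I - K) x = y is solvable iff <y, v> = 0, i.e. iff -2y_1 - 3y_2 - y_3 = 0. When this holds, K y = u (v·y) = 0, so (I - K) y = y and x = y is a particular solution; the full solution set is the line x = y + c·u = y + c·(1, 0, -3), c ∈ C.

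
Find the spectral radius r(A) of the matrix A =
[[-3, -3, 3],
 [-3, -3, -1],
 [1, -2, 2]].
r(A) ≈ 5.8536

The eigenvalues of A are the roots of its characteristic polynomial. With M = A (coefficients from the trace, the sum of principal 2x2 minors, and det A):
  p(λ) = det(λ I - M) = λ^3 + 4λ^2 - 17λ - 36.
No integer candidate from the rational root theorem (±divisors of 36) is a root, so the roots are irrational. The cubic discriminant is Δ = 42564 > 0, so there are three distinct real roots. p(-6) = -6 and p(-5) = 24 have opposite signs, so a root lies in (-6, -5); Newton's method refines it to λ ≈ -5.8536. p(-2) = 6 and p(-1) = -16 have opposite signs, so a root lies in (-2, -1); Newton's method refines it to λ ≈ -1.7207. p(3) = -24 and p(4) = 24 have opposite signs, so a root lies in (3, 4); Newton's method refines it to λ ≈ 3.5742. Check (Vieta): the three roots sum to -4, matching tr M = -4.
Thus the eigenvalues (to 4 decimals) are -5.8536 (modulus 5.8536); -1.7207 (modulus 1.7207); 3.5742 (modulus 3.5742). The spectral radius is the largest modulus: r(A) ≈ 5.8536. (Cross-check: r(A) ≤ ||A||_2 ≈ 6.3618; equality holds whenever A is normal, though it can also hold for some non-normal A.)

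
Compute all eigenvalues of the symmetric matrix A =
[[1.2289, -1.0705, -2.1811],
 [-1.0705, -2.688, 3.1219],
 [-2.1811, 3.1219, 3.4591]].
sigma(A) ≈ {-4, 0, 6}

A is real symmetric, so its spectrum consists of real eigenvalues. Expanding the characteristic polynomial of the displayed matrix gives
  det(λ I - A) = p(λ) = λ^3 + (-2)λ^2 + (-24)λ + (0.0018).
Solving p(λ) = 0 yields eigenvalues ≈ -4, 0, 6. (A is shown rounded to 4 decimals, so these recover the underlying integer eigenvalues to within that precision.)
Verification: the trace of A = 2 equals the sum of eigenvalues 2, and det(A) ≈ -0.0018 matches the eigenvalue product 0.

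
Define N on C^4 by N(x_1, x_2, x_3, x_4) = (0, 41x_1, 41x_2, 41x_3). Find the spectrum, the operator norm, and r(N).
sigma(N) = {0}; ||N|| = 41; r(N) = 0. (N is nilpotent with N^4 = 0.)

On C^4, N is a strictly lower-triangular matrix with 41 on the subdiagonal and zeros elsewhere, so its characteristic polynomial is lambda^4 and every eigenvalue is 0: sigma(N) = {0}. For the operator norm, N e_i = 41e_{i+1} for i = 1, ..., 3 and N e_4 = 0, so the singular values of N are 41 (with multiplicity 3) and 0; hence ||N|| = 41. The spectral radius r(N) = max|lambda| = 0. Note ||N|| > r(N) — characteristic of non-normal nilpotent operators. Indeed N^4 = 0.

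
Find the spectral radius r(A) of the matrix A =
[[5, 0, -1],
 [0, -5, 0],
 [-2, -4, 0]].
r(A) = (5 + sqrt(33))/2 ≈ 5.3723

The eigenvalues of A are the roots of its characteristic polynomial. With M = A (coefficients from the trace, the sum of principal 2x2 minors, and det A):
  p(λ) = det(λ I - M) = λ^3 - 27λ - 10.
By the rational root theorem any rational root is an integer divisor of 10. Testing λ = -5: p(-5) = -125 + 0 + 135 - 10 = 0, so λ = -5 is a root. Dividing out (λ + 5) leaves p(λ) = (λ + 5)(λ^2 - 5λ - 2). For λ^2 - 5λ - 2 the discriminant is 33. It is nonnegative but not a perfect square, so the roots are real and irrational: λ = (5 ± sqrt(33))/2 ≈ 5.3723, -0.3723.
Thus the eigenvalues (to 4 decimals) are 5.3723 (modulus 5.3723); -0.3723 (modulus 0.3723); -5 (modulus 5). The spectral radius is the largest modulus: r(A) = (5 + sqrt(33))/2 ≈ 5.3723. (Cross-check: r(A) ≤ ||A||_2 ≈ 6.7168; equality holds whenever A is normal, though it can also hold for some non-normal A.)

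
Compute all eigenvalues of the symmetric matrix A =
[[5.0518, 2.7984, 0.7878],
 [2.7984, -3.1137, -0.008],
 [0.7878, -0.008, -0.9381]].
sigma(A) ≈ {-4, -1, 6}

A is real symmetric, so its spectrum consists of real eigenvalues. Expanding the characteristic polynomial of the displayed matrix gives
  det(λ I - A) = p(λ) = λ^3 + (-1)λ^2 + (-26)λ + (-24).
Solving p(λ) = 0 yields eigenvalues ≈ -4, -1, 6. (A is shown rounded to 4 decimals, so these recover the underlying integer eigenvalues to within that precision.)
Verification: the trace of A = 1 equals the sum of eigenvalues 1, and det(A) ≈ 23.9993 matches the eigenvalue product 24.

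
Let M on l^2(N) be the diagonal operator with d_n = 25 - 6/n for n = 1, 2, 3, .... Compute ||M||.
||M|| = 25

For a diagonal operator on l^2 with entries d_n, ||M|| = sup_n |d_n|. Here d_1 = 19, d_2 = 22, ..., and d_n = 25 - 6/n increases monotonically toward 25. All terms lie in [19, 25), so |d_n| = d_n and the supremum is the limit 25, which is not attained by any individual d_n. Hence ||M|| = 25.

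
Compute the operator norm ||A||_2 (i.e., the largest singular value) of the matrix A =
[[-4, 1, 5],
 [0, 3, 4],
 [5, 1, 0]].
||A||_2 ≈ 7.9763 (= sqrt(largest eigenvalue of A^T A))

||A||_2 = sigma_max(A) = sqrt(lambda_max(A^T A)). Form the symmetric matrix M = A^T A =
[[41, 1, -20],
 [1, 11, 17],
 [-20, 17, 41]].
Its characteristic polynomial (trace, sum of principal 2x2 minors, determinant of M give the coefficients) is
  p(λ) = det(λ I - M) = λ^3 - 93λ^2 + 1893λ - 1521.
No integer candidate from the rational root theorem (±divisors of 1521) is a root, so the roots are irrational. The cubic discriminant is Δ = 3723073200 > 0, so there are three distinct real roots. p(0) = -1521 and p(1) = 280 have opposite signs, so a root lies in (0, 1); Newton's method refines it to λ ≈ 0.8376. p(28) = 523 and p(29) = -448 have opposite signs, so a root lies in (28, 29); Newton's method refines it to λ ≈ 28.5405. p(63) = -1332 and p(64) = 847 have opposite signs, so a root lies in (63, 64); Newton's method refines it to λ ≈ 63.6218. Check (Vieta): the three roots sum to 93, matching tr M = 93.
So the eigenvalues of A^T A are ≈ 0.8376, 28.5405, 63.6218 (all ≥ 0, as they must be for A^T A). The largest is λ_max ≈ 63.6218, hence ||A||_2 = sqrt(λ_max) ≈ 7.9763.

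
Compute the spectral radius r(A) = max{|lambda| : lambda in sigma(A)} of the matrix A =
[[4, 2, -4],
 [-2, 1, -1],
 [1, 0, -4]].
r(A) ≈ 3.5784

The eigenvalues of A are the roots of its characteristic polynomial. With M = A (coefficients from the trace, the sum of principal 2x2 minors, and det A):
  p(λ) = det(λ I - M) = λ^3 - λ^2 - 8λ + 30.
No integer candidate from the rational root theorem (±divisors of 30) is a root, so the roots are irrational. The cubic discriminant is Δ = -17748 < 0, so there is one real root and a complex-conjugate pair. p(-4) = -18 and p(-3) = 18 have opposite signs, so a root lies in (-4, -3); Newton's method refines it to λ ≈ -3.5784. Dividing out (λ - (-3.5784)) leaves approximately λ^2 - 4.5784λ + 8.3836. For λ^2 - 4.5784λ + 8.3836 the discriminant is -12.5723. It is negative, so the remaining roots are the complex-conjugate pair λ ≈ 2.2892 ± 1.7729i. Their product equals the constant term, so |λ|^2 ≈ 8.3836 and |λ| ≈ 2.8954.
Thus the eigenvalues (to 4 decimals) are -3.5784 (modulus 3.5784); 2.2892 ± 1.7729i (modulus 2.8954). The spectral radius is the largest modulus: r(A) ≈ 3.5784. (Cross-check: r(A) ≤ ||A||_2 ≈ 6.975; equality holds whenever A is normal, though it can also hold for some non-normal A.)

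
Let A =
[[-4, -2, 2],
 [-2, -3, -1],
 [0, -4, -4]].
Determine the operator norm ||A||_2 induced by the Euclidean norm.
||A||_2 = sqrt((70 + sqrt(292))/2) ≈ 6.5988 (= sqrt(largest eigenvalue of A^T A))

||A||_2 = sigma_max(A) = sqrt(lambda_max(A^T A)). Form the symmetric matrix M = A^T A =
[[20, 14, -6],
 [14, 29, 15],
 [-6, 15, 21]].
Its characteristic polynomial (trace, sum of principal 2x2 minors, determinant of M give the coefficients) is
  p(λ) = det(λ I - M) = λ^3 - 70λ^2 + 1152λ.
The constant term is 0, so λ = 0 is a root. Dividing out λ leaves p(λ) = λ(λ^2 - 70λ + 1152). For λ^2 - 70λ + 1152 the discriminant is 292. It is nonnegative but not a perfect square, so the roots are real and irrational: λ = (70 ± sqrt(292))/2 ≈ 43.544, 26.456.
So the eigenvalues of A^T A are ≈ 0, 26.456, 43.544 (all ≥ 0, as they must be for A^T A). The largest is λ_max = (70 + sqrt(292))/2 ≈ 43.544, hence ||A||_2 = sqrt(λ_max) = sqrt((70 + sqrt(292))/2) ≈ 6.5988.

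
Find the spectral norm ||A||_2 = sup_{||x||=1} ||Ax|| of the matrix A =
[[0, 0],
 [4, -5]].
||A||_2 = sqrt(41) ≈ 6.4031 (= sqrt(largest eigenvalue of A^T A))

||A||_2 = sigma_max(A) = sqrt(lambda_max(A^T A)). Form the symmetric matrix M = A^T A =
[[16, -20],
 [-20, 25]].
Its characteristic polynomial (trace, determinant of M give the coefficients) is
  p(λ) = det(λ I - M) = λ^2 - 41λ.
For λ^2 - 41λ the discriminant is 1681. It is a perfect square (41^2), so the roots are rational: λ = (41 ± 41)/2 = 41, 0.
So the eigenvalues of A^T A are ≈ 0, 41 (all ≥ 0, as they must be for A^T A). The largest is λ_max = 41, hence ||A||_2 = sqrt(λ_max) = sqrt(41) ≈ 6.4031.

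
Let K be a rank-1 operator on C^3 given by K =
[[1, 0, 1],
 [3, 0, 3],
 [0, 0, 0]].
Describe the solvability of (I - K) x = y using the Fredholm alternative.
(I - K) is singular (det(I - K) = 0, i.e. 1 ∈ sigma(K)). (I - K) x = y is solvable iff y ⊥ ker((I - K)^*) = span{(1, 0, 1)}, i.e. iff y_1 + y_3 = 0. When solvable, the solutions are x = y + c·(1, 3, 0), c arbitrary (ker(I - K) = span{(1, 3, 0)}, dimension 1).

K has rank 1, so it is an outer product K = u v^T: every row of K is a multiple of one row vector. Reading off the entries, u = (1, 3, 0) and v = (1, 0, 1) (row i of K equals u_i·v^T). A rank-one matrix u v^T satisfies K u = u (v·u) and kills the (2)-dimensional subspace v^⊥, so its characteristic polynomial is lambda^2 (lambda - v·u) with v·u = tr K = 1. Hence the eigenvalues of I - K are 1 (multiplicity 2) and 1 - (1) = 0, so det(I - K) = 0. (Direct check: I - K =
[[0, 0, -1],
 [-3, 1, -3],
 [0, 0, 1]]
has determinant 0.) So 1 is an eigenvalue of K and (I - K) is not invertible. The finite-dimensional Fredholm alternative says: either (I - K) is invertible, or ker(I - K) ≠ {0} and then range(I - K) = ker((I - K)^*)^⊥, with dim ker(I - K) = dim ker((I - K)^*). We are in the second case, so we need both kernels. Kernel of I - K: (I - K) u = u - u (v·u) = u - u = 0, so ker(I - K) = span{u} = span{(1, 3, 0)} (it is exactly 1-dimensional because rank(I - K) = 2). Kernel of the adjoint: K is real, so (I - K)^* = I - K^T = I - v u^T, and (I - v u^T) v = v - v (u·v) = 0; hence ker((I - K)^*) = span{v} = span{(1, 0, 1)}. Therefore (I - K) x = y is solvable iff <y, v> = 0, i.e. iff y_1 + y_3 = 0. When this holds, K y = u (v·y) = 0, so (I - K) y = y and x = y is a particular solution; the full solution set is the line x = y + c·u = y + c·(1, 3, 0), c ∈ C.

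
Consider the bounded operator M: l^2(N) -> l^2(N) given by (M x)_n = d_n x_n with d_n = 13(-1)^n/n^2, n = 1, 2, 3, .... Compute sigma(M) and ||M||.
sigma(M) = {13(-1)^n/n^2 : n ≥ 1} ∪ {0}; ||M|| = 13

A bounded diagonal operator on l^2 with diagonal entries d_n has spectrum equal to the closure of {d_n : n ≥ 1}: every d_n is an eigenvalue (with eigenvector e_n), so {d_n} ⊂ sigma(M); the spectrum is closed, so its closure is too; and for lambda not in the closure, (M - lambda I) has bounded inverse (the diagonal entries 1/(d_n - lambda) are bounded). For our sequence d_n = 13(-1)^n/n^2, n = 1, 2, 3, ...:
  - {d_n} = {13(-1)^n/n^2 : n ≥ 1}; the only limit point is 0
  - closure = {13(-1)^n/n^2 : n ≥ 1} ∪ {0}
For the norm: a diagonal operator has ||M|| = sup_n |d_n|. Here |d_n| = 13/n^2 is decreasing, so sup_n |d_n| = |d_1| = 13. So ||M|| = 13.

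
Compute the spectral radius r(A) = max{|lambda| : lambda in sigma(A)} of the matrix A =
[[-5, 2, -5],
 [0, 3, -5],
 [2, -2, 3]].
r(A) ≈ 5.4017

The eigenvalues of A are the roots of its characteristic polynomial. With M = A (coefficients from the trace, the sum of principal 2x2 minors, and det A):
  p(λ) = det(λ I - M) = λ^3 - λ^2 - 21λ - 15.
No integer candidate from the rational root theorem (±divisors of 15) is a root, so the roots are irrational. The cubic discriminant is Δ = 25680 > 0, so there are three distinct real roots. p(-4) = -11 and p(-3) = 12 have opposite signs, so a root lies in (-4, -3); Newton's method refines it to λ ≈ -3.6385. p(-1) = 4 and p(0) = -15 have opposite signs, so a root lies in (-1, 0); Newton's method refines it to λ ≈ -0.7632. p(5) = -20 and p(6) = 39 have opposite signs, so a root lies in (5, 6); Newton's method refines it to λ ≈ 5.4017. Check (Vieta): the three roots sum to 1, matching tr M = 1.
Thus the eigenvalues (to 4 decimals) are -3.6385 (modulus 3.6385); -0.7632 (modulus 0.7632); 5.4017 (modulus 5.4017). The spectral radius is the largest modulus: r(A) ≈ 5.4017. (Cross-check: r(A) ≤ ||A||_2 ≈ 9.6624; equality holds whenever A is normal, though it can also hold for some non-normal A.)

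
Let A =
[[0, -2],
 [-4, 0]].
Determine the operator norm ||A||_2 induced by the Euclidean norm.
||A||_2 = 4 (= sqrt(largest eigenvalue of A^T A))

||A||_2 = sigma_max(A) = sqrt(lambda_max(A^T A)). Form the symmetric matrix M = A^T A =
[[16, 0],
 [0, 4]].
Its characteristic polynomial (trace, determinant of M give the coefficients) is
  p(λ) = det(λ I - M) = λ^2 - 20λ + 64.
For λ^2 - 20λ + 64 the discriminant is 144. It is a perfect square (12^2), so the roots are rational: λ = (20 ± 12)/2 = 16, 4.
So the eigenvalues of A^T A are ≈ 4, 16 (all ≥ 0, as they must be for A^T A). The largest is λ_max = 16, hence ||A||_2 = sqrt(λ_max) = 4.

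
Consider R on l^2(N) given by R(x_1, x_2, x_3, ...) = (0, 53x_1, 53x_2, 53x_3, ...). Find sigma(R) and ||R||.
sigma(R) = closed disk {z in C : |z| ≤ 53}; ||R|| = 53

Note R = 53·U where U is the unit right shift (U x)_k = x_{k-1} (with x_0 := 0); so ||R|| = 53||U|| and sigma(R) = 53·sigma(U). ||R x||^2 = sum_{k≥1} |53x_k|^2 = 2809||x||^2, so ||R|| = 53 and sigma(R) ⊂ {|z| ≤ 53}. For any |lambda| < 53, the equation (R - lambda I) x = 0 forces x_1 = 0, then 53x_k = lambda x_{k+1} ⇒ x = 0, so R has no eigenvalues. But (R - lambda I) is not surjective for |lambda| < 53: solving (R - lambda I) x = e_1 would require x_n proportional to (lambda/53)^(-n), which is not in l^2. So every |lambda| < 53 lies in the residual spectrum. The boundary |lambda| = 53 is in the approximate point spectrum (the spectrum is closed). Hence sigma(R) is the closed disk of radius 53.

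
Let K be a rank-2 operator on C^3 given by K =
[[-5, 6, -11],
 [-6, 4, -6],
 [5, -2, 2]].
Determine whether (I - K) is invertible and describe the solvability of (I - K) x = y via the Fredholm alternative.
(I - K) is invertible (det(I - K) = 57 ≠ 0), so for every y in C^3 the equation (I - K) x = y has a unique solution.

K has rank 2 and factors as K = U V^T = u1 v1^T + u2 v2^T with u1 = (-3, -2, 1), v1 = (3, -2, 3), u2 = (-2, 0, -1), v2 = (-2, 0, 1) (multiplying out reproduces the displayed K). The nonzero eigenvalues of U V^T coincide with those of the 2 x 2 matrix G = V^T U = [[v1·u1, v1·u2], [v2·u1, v2·u2]] = [[-2, -9], [7, 3]], and by the Sylvester determinant identity det(I_3 - U V^T) = det(I_2 - V^T U) = det([[3, 9], [-7, -2]]) = (3)(-2) - (9)(-7) = 57. (Direct check: I - K =
[[6, -6, 11],
 [6, -3, 6],
 [-5, 2, -1]]
has determinant 57.) The finite-dimensional Fredholm alternative says: either (I - K) is invertible, or ker(I - K) ≠ {0} and then range(I - K) = ker((I - K)^*)^⊥, with dim ker(I - K) = dim ker((I - K)^*). Since det(I - K) ≠ 0, 1 is not an eigenvalue of K and ker(I - K) = {0}, so we are in the first case: for every y there is a unique x = (I - K)^(-1) y. (Explicitly, by the Woodbury identity, (I - U V^T)^(-1) = I + U (I_2 - G)^(-1) V^T.)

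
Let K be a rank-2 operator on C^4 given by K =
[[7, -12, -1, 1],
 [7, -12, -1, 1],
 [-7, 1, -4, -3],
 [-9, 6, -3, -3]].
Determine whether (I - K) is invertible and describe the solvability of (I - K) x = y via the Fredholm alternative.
(I - K) is invertible (det(I - K) = 48 ≠ 0), so for every y in C^4 the equation (I - K) x = y has a unique solution.

K has rank 2 and factors as K = U V^T = u1 v1^T + u2 v2^T with u1 = (-3, -3, 2, 3), v1 = (-3, 2, -1, -1), u2 = (-2, -2, -1, 0), v2 = (1, 3, 2, 1) (multiplying out reproduces the displayed K). The nonzero eigenvalues of U V^T coincide with those of the 2 x 2 matrix G = V^T U = [[v1·u1, v1·u2], [v2·u1, v2·u2]] = [[-2, 3], [-5, -10]], and by the Sylvester determinant identity det(I_4 - U V^T) = det(I_2 - V^T U) = det([[3, -3], [5, 11]]) = (3)(11) - (-3)(5) = 48. (Direct check: I - K =
[[-6, 12, 1, -1],
 [-7, 13, 1, -1],
 [7, -1, 5, 3],
 [9, -6, 3, 4]]
has determinant 48.) The finite-dimensional Fredholm alternative says: either (I - K) is invertible, or ker(I - K) ≠ {0} and then range(I - K) = ker((I - K)^*)^⊥, with dim ker(I - K) = dim ker((I - K)^*). Since det(I - K) ≠ 0, 1 is not an eigenvalue of K and ker(I - K) = {0}, so we are in the first case: for every y there is a unique x = (I - K)^(-1) y. (Explicitly, by the Woodbury identity, (I - U V^T)^(-1) = I + U (I_2 - G)^(-1) V^T.)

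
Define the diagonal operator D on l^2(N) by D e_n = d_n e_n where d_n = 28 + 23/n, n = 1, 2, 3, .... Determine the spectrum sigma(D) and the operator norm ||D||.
sigma(D) = {28 + 23/n : n ≥ 1} ∪ {28}; ||D|| = 51

A bounded diagonal operator on l^2 with diagonal entries d_n has spectrum equal to the closure of {d_n : n ≥ 1}: every d_n is an eigenvalue (with eigenvector e_n), so {d_n} ⊂ sigma(D); the spectrum is closed, so its closure is too; and for lambda not in the closure, (D - lambda I) has bounded inverse (the diagonal entries 1/(d_n - lambda) are bounded). For our sequence d_n = 28 + 23/n, n = 1, 2, 3, ...:
  - {d_n} = {28 + 23/n : n ≥ 1}; the only limit point is 28
  - closure = {28 + 23/n : n ≥ 1} ∪ {28}
For the norm: a diagonal operator has ||D|| = sup_n |d_n|. Here d_n = 28 + 23/n is positive and decreasing, so sup_n |d_n| = d_1 = 28 + 23 = 51. So ||D|| = 51.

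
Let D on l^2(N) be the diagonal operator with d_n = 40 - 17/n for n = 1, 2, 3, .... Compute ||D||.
||D|| = 40

For a diagonal operator on l^2 with entries d_n, ||D|| = sup_n |d_n|. Here d_1 = 23, d_2 = 63/2, ..., and d_n = 40 - 17/n increases monotonically toward 40. All terms lie in [23, 40), so |d_n| = d_n and the supremum is the limit 40, which is not attained by any individual d_n. Hence ||D|| = 40.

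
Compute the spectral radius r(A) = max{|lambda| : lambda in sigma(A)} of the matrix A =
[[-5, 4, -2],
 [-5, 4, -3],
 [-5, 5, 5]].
r(A) = (5 + sqrt(5))/2 ≈ 3.618

The eigenvalues of A are the roots of its characteristic polynomial. With M = A (coefficients from the trace, the sum of principal 2x2 minors, and det A):
  p(λ) = det(λ I - M) = λ^3 - 4λ^2 + 5.
By the rational root theorem any rational root is an integer divisor of 5. Testing λ = -1: p(-1) = -1 - 4 + 0 + 5 = 0, so λ = -1 is a root. Dividing out (λ + 1) leaves p(λ) = (λ + 1)(λ^2 - 5λ + 5). For λ^2 - 5λ + 5 the discriminant is 5. It is nonnegative but not a perfect square, so the roots are real and irrational: λ = (5 ± sqrt(5))/2 ≈ 3.618, 1.382.
Thus the eigenvalues (to 4 decimals) are 3.618 (modulus 3.618); 1.382 (modulus 1.382); -1 (modulus 1). The spectral radius is the largest modulus: r(A) = (5 + sqrt(5))/2 ≈ 3.618. (Cross-check: r(A) ≤ ||A||_2 ≈ 11.4776; equality holds whenever A is normal, though it can also hold for some non-normal A.)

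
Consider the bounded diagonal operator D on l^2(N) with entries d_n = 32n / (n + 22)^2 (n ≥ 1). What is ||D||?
||D|| = 4/11 (attained at n = 22)

For D diagonal, ||D|| = sup_n |d_n|. Treat f(x) = 32x / (x + 22)^2 for real x > 0. By the quotient rule, f'(x) = 32(22 - x)/(x + 22)^3, which is positive for x < 22 and negative for x > 22. So f has a unique maximum at x = 22, and since 22 is a positive integer, the supremum over n ≥ 1 is attained at n = 22: d_22 = 32·22/(22 + 22)^2 = 32·22/1936 = 4/11. Hence ||D|| = 4/11.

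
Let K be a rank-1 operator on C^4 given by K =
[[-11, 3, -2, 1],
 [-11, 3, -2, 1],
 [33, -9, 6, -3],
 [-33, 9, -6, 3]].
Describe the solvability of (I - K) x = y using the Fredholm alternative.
(I - K) is singular (det(I - K) = 0, i.e. 1 ∈ sigma(K)). (I - K) x = y is solvable iff y ⊥ ker((I - K)^*) = span{(-11, 3, -2, 1)}, i.e. iff -11y_1 + 3y_2 - 2y_3 + y_4 = 0. When solvable, the solutions are x = y + c·(1, 1, -3, 3), c arbitrary (ker(I - K) = span{(1, 1, -3, 3)}, dimension 1).

K has rank 1, so it is an outer product K = u v^T: every row of K is a multiple of one row vector. Reading off the entries, u = (1, 1, -3, 3) and v = (-11, 3, -2, 1) (row i of K equals u_i·v^T). A rank-one matrix u v^T satisfies K u = u (v·u) and kills the (3)-dimensional subspace v^⊥, so its characteristic polynomial is lambda^3 (lambda - v·u) with v·u = tr K = 1. Hence the eigenvalues of I - K are 1 (multiplicity 3) and 1 - (1) = 0, so det(I - K) = 0. (Direct check: I - K =
[[12, -3, 2, -1],
 [11, -2, 2, -1],
 [-33, 9, -5, 3],
 [33, -9, 6, -2]]
has determinant 0.) So 1 is an eigenvalue of K and (I - K) is not invertible. The finite-dimensional Fredholm alternative says: either (I - K) is invertible, or ker(I - K) ≠ {0} and then range(I - K) = ker((I - K)^*)^⊥, with dim ker(I - K) = dim ker((I - K)^*). We are in the second case, so we need both kernels. Kernel of I - K: (I - K) u = u - u (v·u) = u - u = 0, so ker(I - K) = span{u} = span{(1, 1, -3, 3)} (it is exactly 1-dimensional because rank(I - K) = 3). Kernel of the adjoint: K is real, so (I - K)^* = I - K^T = I - v u^T, and (I - v u^T) v = v - v (u·v) = 0; hence ker((I - K)^*) = span{v} = span{(-11, 3, -2, 1)}. Therefore (I - K) x = y is solvable iff <y, v> = 0, i.e. iff -11y_1 + 3y_2 - 2y_3 + y_4 = 0. When this holds, K y = u (v·y) = 0, so (I - K) y = y and x = y is a particular solution; the full solution set is the line x = y + c·u = y + c·(1, 1, -3, 3), c ∈ C.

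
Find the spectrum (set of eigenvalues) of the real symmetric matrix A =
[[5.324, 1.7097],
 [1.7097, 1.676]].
sigma(A) ≈ {1, 6}

A is real symmetric, so its spectrum consists of real eigenvalues. Expanding the characteristic polynomial of the displayed matrix gives
  det(λ I - A) = p(λ) = λ^2 + (-7)λ + (6).
Solving p(λ) = 0 yields eigenvalues ≈ 1, 6. (A is shown rounded to 4 decimals, so these recover the underlying integer eigenvalues to within that precision.)
Verification: the trace of A = 7 equals the sum of eigenvalues 7, and det(A) ≈ 5.9999 matches the eigenvalue product 6.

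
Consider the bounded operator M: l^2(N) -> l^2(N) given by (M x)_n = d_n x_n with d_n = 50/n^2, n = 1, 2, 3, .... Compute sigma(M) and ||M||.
sigma(M) = {50/n^2 : n ≥ 1} ∪ {0}; ||M|| = 50

A bounded diagonal operator on l^2 with diagonal entries d_n has spectrum equal to the closure of {d_n : n ≥ 1}: every d_n is an eigenvalue (with eigenvector e_n), so {d_n} ⊂ sigma(M); the spectrum is closed, so its closure is too; and for lambda not in the closure, (M - lambda I) has bounded inverse (the diagonal entries 1/(d_n - lambda) are bounded). For our sequence d_n = 50/n^2, n = 1, 2, 3, ...:
  - {d_n} = {50/n^2 : n ≥ 1}; the only limit point is 0
  - closure = {50/n^2 : n ≥ 1} ∪ {0}
For the norm: a diagonal operator has ||M|| = sup_n |d_n|. Here d_n = 50/n^2 is positive and decreasing, so sup_n |d_n| = d_1 = 50. So ||M|| = 50.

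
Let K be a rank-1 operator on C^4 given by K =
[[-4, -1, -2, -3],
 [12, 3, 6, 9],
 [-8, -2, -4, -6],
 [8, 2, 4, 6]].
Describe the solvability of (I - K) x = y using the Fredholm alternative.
(I - K) is singular (det(I - K) = 0, i.e. 1 ∈ sigma(K)). (I - K) x = y is solvable iff y ⊥ ker((I - K)^*) = span{(-4, -1, -2, -3)}, i.e. iff -4y_1 - y_2 - 2y_3 - 3y_4 = 0. When solvable, the solutions are x = y + c·(1, -3, 2, -2), c arbitrary (ker(I - K) = span{(1, -3, 2, -2)}, dimension 1).

K has rank 1, so it is an outer product K = u v^T: every row of K is a multiple of one row vector. Reading off the entries, u = (1, -3, 2, -2) and v = (-4, -1, -2, -3) (row i of K equals u_i·v^T). A rank-one matrix u v^T satisfies K u = u (v·u) and kills the (3)-dimensional subspace v^⊥, so its characteristic polynomial is lambda^3 (lambda - v·u) with v·u = tr K = 1. Hence the eigenvalues of I - K are 1 (multiplicity 3) and 1 - (1) = 0, so det(I - K) = 0. (Direct check: I - K =
[[5, 1, 2, 3],
 [-12, -2, -6, -9],
 [8, 2, 5, 6],
 [-8, -2, -4, -5]]
has determinant 0.) So 1 is an eigenvalue of K and (I - K) is not invertible. The finite-dimensional Fredholm alternative says: either (I - K) is invertible, or ker(I - K) ≠ {0} and then range(I - K) = ker((I - K)^*)^⊥, with dim ker(I - K) = dim ker((I - K)^*). We are in the second case, so we need both kernels. Kernel of I - K: (I - K) u = u - u (v·u) = u - u = 0, so ker(I - K) = span{u} = span{(1, -3, 2, -2)} (it is exactly 1-dimensional because rank(I - K) = 3). Kernel of the adjoint: K is real, so (I - K)^* = I - K^T = I - v u^T, and (I - v u^T) v = v - v (u·v) = 0; hence ker((I - K)^*) = span{v} = span{(-4, -1, -2, -3)}. Therefore (I - K) x = y is solvable iff <y, v> = 0, i.e. iff -4y_1 - y_2 - 2y_3 - 3y_4 = 0. When this holds, K y = u (v·y) = 0, so (I - K) y = y and x = y is a particular solution; the full solution set is the line x = y + c·u = y + c·(1, -3, 2, -2), c ∈ C.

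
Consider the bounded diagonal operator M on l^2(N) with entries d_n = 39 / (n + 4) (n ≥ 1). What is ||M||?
||M|| = 39/5 (attained at n = 1)

For M diagonal, ||M|| = sup_n |d_n| = sup_n 39/(n + 4). This is positive and strictly decreasing in n, so the supremum is attained at n = 1: d_1 = 39/(1 + 4) = 39/5. Hence ||M|| = 39/5.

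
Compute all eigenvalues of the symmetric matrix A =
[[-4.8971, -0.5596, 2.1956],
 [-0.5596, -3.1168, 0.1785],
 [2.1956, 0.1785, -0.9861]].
sigma(A) ≈ {-6, -3, 0}

A is real symmetric, so its spectrum consists of real eigenvalues. Expanding the characteristic polynomial of the displayed matrix gives
  det(λ I - A) = p(λ) = λ^3 + (9)λ^2 + (18)λ + (0).
Solving p(λ) = 0 yields eigenvalues ≈ -6, -3, 0. (A is shown rounded to 4 decimals, so these recover the underlying integer eigenvalues to within that precision.)
Verification: the trace of A = -9 equals the sum of eigenvalues -9, and det(A) ≈ 0.0001 matches the eigenvalue product 0.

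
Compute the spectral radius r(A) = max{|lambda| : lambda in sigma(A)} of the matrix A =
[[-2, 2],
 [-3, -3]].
r(A) = sqrt(12) ≈ 3.4641

The eigenvalues of A are the roots of its characteristic polynomial. With M = A (coefficients from the trace and determinant):
  p(λ) = det(λ I - M) = λ^2 + 5λ + 12.
For λ^2 + 5λ + 12 the discriminant is -23. It is negative, so the roots are the complex-conjugate pair λ = -5/2 ± (sqrt(23)/2) i ≈ -2.5 ± 2.3979i. For a conjugate pair the product of the roots equals the constant term, so |λ|^2 = 12 and |λ| = sqrt(12) ≈ 3.4641.
Thus the eigenvalues (to 4 decimals) are -2.5 ± 2.3979i (modulus 3.4641). The spectral radius is the largest modulus: r(A) = sqrt(12) ≈ 3.4641. (Cross-check: r(A) ≤ ||A||_2 ≈ 4.2426; equality holds whenever A is normal, though it can also hold for some non-normal A.)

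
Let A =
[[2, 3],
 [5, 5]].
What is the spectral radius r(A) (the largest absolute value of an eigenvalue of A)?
r(A) = (7 + sqrt(69))/2 ≈ 7.6533

The eigenvalues of A are the roots of its characteristic polynomial. With M = A (coefficients from the trace and determinant):
  p(λ) = det(λ I - M) = λ^2 - 7λ - 5.
For λ^2 - 7λ - 5 the discriminant is 69. It is nonnegative but not a perfect square, so the roots are real and irrational: λ = (7 ± sqrt(69))/2 ≈ 7.6533, -0.6533.
Thus the eigenvalues (to 4 decimals) are 7.6533 (modulus 7.6533); -0.6533 (modulus 0.6533). The spectral radius is the largest modulus: r(A) = (7 + sqrt(69))/2 ≈ 7.6533. (Cross-check: r(A) ≤ ||A||_2 ≈ 7.9121; equality holds whenever A is normal, though it can also hold for some non-normal A.)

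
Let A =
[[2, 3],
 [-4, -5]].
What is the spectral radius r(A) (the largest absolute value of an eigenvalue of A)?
r(A) = 2

The eigenvalues of A are the roots of its characteristic polynomial. With M = A (coefficients from the trace and determinant):
  p(λ) = det(λ I - M) = λ^2 + 3λ + 2.
For λ^2 + 3λ + 2 the discriminant is 1. It is a perfect square (1^2), so the roots are rational: λ = (-3 ± 1)/2 = -1, -2.
Thus the eigenvalues (to 4 decimals) are -1 (modulus 1); -2 (modulus 2). The spectral radius is the largest modulus: r(A) = 2. (Cross-check: r(A) ≤ ||A||_2 ≈ 7.3434; equality holds whenever A is normal, though it can also hold for some non-normal A.)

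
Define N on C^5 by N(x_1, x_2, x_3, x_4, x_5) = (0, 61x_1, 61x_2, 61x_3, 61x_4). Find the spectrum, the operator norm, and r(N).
sigma(N) = {0}; ||N|| = 61; r(N) = 0. (N is nilpotent with N^5 = 0.)

On C^5, N is a strictly lower-triangular matrix with 61 on the subdiagonal and zeros elsewhere, so its characteristic polynomial is lambda^5 and every eigenvalue is 0: sigma(N) = {0}. For the operator norm, N e_i = 61e_{i+1} for i = 1, ..., 4 and N e_5 = 0, so the singular values of N are 61 (with multiplicity 4) and 0; hence ||N|| = 61. The spectral radius r(N) = max|lambda| = 0. Note ||N|| > r(N) — characteristic of non-normal nilpotent operators. Indeed N^5 = 0.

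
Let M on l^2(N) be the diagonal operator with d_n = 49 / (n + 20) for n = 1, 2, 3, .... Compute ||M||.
||M|| = 7/3 (attained at n = 1)

For M diagonal, ||M|| = sup_n |d_n| = sup_n 49/(n + 20). This is positive and strictly decreasing in n, so the supremum is attained at n = 1: d_1 = 49/(1 + 20) = 7/3. Hence ||M|| = 7/3.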